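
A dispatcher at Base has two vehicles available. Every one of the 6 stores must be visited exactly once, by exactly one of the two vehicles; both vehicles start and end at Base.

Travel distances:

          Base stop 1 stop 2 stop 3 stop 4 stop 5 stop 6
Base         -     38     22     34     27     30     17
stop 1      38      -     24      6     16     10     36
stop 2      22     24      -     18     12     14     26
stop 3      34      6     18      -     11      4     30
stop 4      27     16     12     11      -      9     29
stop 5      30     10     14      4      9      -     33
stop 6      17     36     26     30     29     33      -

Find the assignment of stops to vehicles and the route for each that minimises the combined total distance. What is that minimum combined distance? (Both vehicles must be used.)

Minimum combined distance: 123.

Check every non-empty split of the stops between the two vehicles; for each half take its own optimal tour:
  {stop 1} + {stop 2, stop 3, stop 4, stop 5, stop 6}: 76 + 94 = 170
  {stop 2} + {stop 1, stop 3, stop 4, stop 5, stop 6}: 44 + 99 = 143
  {stop 1, stop 2} + {stop 3, stop 4, stop 5, stop 6}: 84 + 87 = 171
  {stop 3} + {stop 1, stop 2, stop 4, stop 5, stop 6}: 68 + 106 = 174
  {stop 1, stop 3} + {stop 2, stop 4, stop 5, stop 6}: 78 + 91 = 169
  {stop 2, stop 3} + {stop 1, stop 4, stop 5, stop 6}: 74 + 99 = 173
  … (31 splits in total)
  {stop 1, stop 2, stop 3, stop 4, stop 5} + {stop 6}: 89 + 34 = 123  ← best
Best: vehicle 1 Base → stop 2 → stop 5 → stop 3 → stop 1 → stop 4 → Base = 89; vehicle 2 Base → stop 6 → Base = 34; combined 123.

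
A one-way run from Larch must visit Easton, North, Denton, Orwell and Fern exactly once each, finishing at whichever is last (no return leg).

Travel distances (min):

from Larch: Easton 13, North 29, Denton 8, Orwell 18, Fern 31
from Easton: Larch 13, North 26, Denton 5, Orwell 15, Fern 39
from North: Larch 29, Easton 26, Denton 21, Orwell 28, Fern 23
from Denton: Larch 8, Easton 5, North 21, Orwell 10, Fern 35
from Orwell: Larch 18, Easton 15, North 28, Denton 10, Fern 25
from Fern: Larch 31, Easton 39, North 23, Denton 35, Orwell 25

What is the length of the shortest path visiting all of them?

There are 5! = 120 possible orderings.
Larch → Easton → North → Denton → Orwell → Fern: 13+26+21+10+25 = 95
Larch → Easton → North → Denton → Fern → Orwell: 13+26+21+35+25 = 120
Larch → Easton → North → Orwell → Denton → Fern: 13+26+28+10+35 = 112
Larch → Easton → North → Orwell → Fern → Denton: 13+26+28+25+35 = 127
Larch → Easton → North → Fern → Denton → Orwell: 13+26+23+35+10 = 107
Larch → Easton → North → Fern → Orwell → Denton: 13+26+23+25+10 = 97
Larch → Easton → Denton → North → Orwell → Fern: 13+5+21+28+25 = 92
Larch → Easton → Denton → North → Fern → Orwell: 13+5+21+23+25 = 87
Larch → Easton → Denton → Orwell → North → Fern: 13+5+10+28+23 = 79
Larch → Easton → Denton → Orwell → Fern → North: 13+5+10+25+23 = 76
Larch → Easton → Denton → Fern → North → Orwell: 13+5+35+23+28 = 104
Larch → Easton → Denton → Fern → Orwell → North: 13+5+35+25+28 = 106
Larch → Easton → Orwell → North → Denton → Fern: 13+15+28+21+35 = 112
Larch → Easton → Orwell → North → Fern → Denton: 13+15+28+23+35 = 114
… (106 more)
The minimum is 76.
One shortest path: Larch → Easton → Denton → Orwell → Fern → North.

76 min — the minimum one-way total.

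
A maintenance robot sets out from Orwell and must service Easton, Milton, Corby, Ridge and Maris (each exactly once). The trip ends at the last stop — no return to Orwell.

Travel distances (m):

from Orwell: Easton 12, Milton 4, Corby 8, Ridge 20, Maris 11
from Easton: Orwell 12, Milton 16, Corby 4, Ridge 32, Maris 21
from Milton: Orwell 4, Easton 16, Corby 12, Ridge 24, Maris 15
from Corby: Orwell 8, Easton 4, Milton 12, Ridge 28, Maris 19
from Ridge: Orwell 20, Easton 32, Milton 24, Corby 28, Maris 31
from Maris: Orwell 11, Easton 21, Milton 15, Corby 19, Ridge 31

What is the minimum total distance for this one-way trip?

There are 5! = 120 possible orderings.
Orwell → Easton → Milton → Corby → Ridge → Maris: 12+16+12+28+31 = 99
Orwell → Easton → Milton → Corby → Maris → Ridge: 12+16+12+19+31 = 90
Orwell → Easton → Milton → Ridge → Corby → Maris: 12+16+24+28+19 = 99
Orwell → Easton → Milton → Ridge → Maris → Corby: 12+16+24+31+19 = 102
Orwell → Easton → Milton → Maris → Corby → Ridge: 12+16+15+19+28 = 90
Orwell → Easton → Milton → Maris → Ridge → Corby: 12+16+15+31+28 = 102
Orwell → Easton → Corby → Milton → Ridge → Maris: 12+4+12+24+31 = 83
Orwell → Easton → Corby → Milton → Maris → Ridge: 12+4+12+15+31 = 74
Orwell → Easton → Corby → Ridge → Milton → Maris: 12+4+28+24+15 = 83
Orwell → Easton → Corby → Ridge → Maris → Milton: 12+4+28+31+15 = 90
Orwell → Easton → Corby → Maris → Milton → Ridge: 12+4+19+15+24 = 74
Orwell → Easton → Corby → Maris → Ridge → Milton: 12+4+19+31+24 = 90
Orwell → Easton → Ridge → Milton → Corby → Maris: 12+32+24+12+19 = 99
Orwell → Easton → Ridge → Milton → Maris → Corby: 12+32+24+15+19 = 102
… (106 more)
Orwell → Milton → Corby → Easton → Maris → Ridge: 4+12+4+21+31 = 72  ← best
The minimum is 72.
One shortest path: Orwell → Milton → Corby → Easton → Maris → Ridge.

Shortest open route: 72 m.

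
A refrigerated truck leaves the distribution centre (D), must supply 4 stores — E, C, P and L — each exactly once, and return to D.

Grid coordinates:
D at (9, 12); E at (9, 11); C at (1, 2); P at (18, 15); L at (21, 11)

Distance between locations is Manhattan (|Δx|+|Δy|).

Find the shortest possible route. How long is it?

D-E-C-P-L-D: 1+17+30+7+13 = 68
D-E-C-L-P-D: 1+17+29+7+12 = 66
D-E-P-C-L-D: 1+13+30+29+13 = 86
D-E-P-L-C-D: 1+13+7+29+18 = 68
D-E-L-C-P-D: 1+12+29+30+12 = 84
D-E-L-P-C-D: 1+12+7+30+18 = 68
D-C-E-P-L-D: 18+17+13+7+13 = 68
D-C-E-L-P-D: 18+17+12+7+12 = 66
D-C-P-E-L-D: 18+30+13+12+13 = 86
D-C-L-E-P-D: 18+29+12+13+12 = 84
D-P-E-C-L-D: 12+13+17+29+13 = 84
D-P-C-E-L-D: 12+30+17+12+13 = 84
The minimum is 66.
One optimal route: D → E → C → L → P → D (or its reverse).

66 — the shortest possible round trip.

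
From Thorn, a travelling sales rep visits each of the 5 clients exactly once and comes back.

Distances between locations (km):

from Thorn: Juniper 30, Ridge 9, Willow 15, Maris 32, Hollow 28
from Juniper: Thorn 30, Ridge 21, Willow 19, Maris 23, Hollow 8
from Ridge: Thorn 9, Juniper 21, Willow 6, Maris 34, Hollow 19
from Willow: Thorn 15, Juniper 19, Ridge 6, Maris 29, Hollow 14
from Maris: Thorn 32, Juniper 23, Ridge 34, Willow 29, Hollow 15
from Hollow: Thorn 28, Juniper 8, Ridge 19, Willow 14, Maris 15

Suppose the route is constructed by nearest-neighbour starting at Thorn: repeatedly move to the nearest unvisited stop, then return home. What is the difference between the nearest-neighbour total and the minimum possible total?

From Thorn: Ridge=9, Willow=15, Hollow=28, Juniper=30, Maris=32 → choose Ridge (9).
From Ridge: Willow=6, Hollow=19, Juniper=21, Maris=34 → choose Willow (6).
From Willow: Hollow=14, Juniper=19, Maris=29 → choose Hollow (14).
From Hollow: Juniper=8, Maris=15 → choose Juniper (8).
From Juniper: Maris=23 → choose Maris (23).
NN route Thorn → Ridge → Willow → Hollow → Juniper → Maris → Thorn costs 92.
Optimal: Thorn → Ridge → Willow → Juniper → Hollow → Maris → Thorn costs 89 (by enumerating all 60 distinct tours).
Excess = 92 − 89 = 3.

3 km longer than the optimal tour.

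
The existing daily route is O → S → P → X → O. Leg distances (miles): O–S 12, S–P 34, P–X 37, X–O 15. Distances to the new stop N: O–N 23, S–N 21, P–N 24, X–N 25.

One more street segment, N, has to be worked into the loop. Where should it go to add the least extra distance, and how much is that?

Insertion cost between consecutive stops i–j is d(i,N) + d(N,j) − d(i,j):
  between O and S: 23 + 21 − 12 = 32
  between S and P: 21 + 24 − 34 = 11
  between P and X: 24 + 25 − 37 = 12
  between X and O: 25 + 23 − 15 = 33
Cheapest insertion is between S and P, adding 11.
New total = 98 + 11 = 109.

Adding 11 miles by placing N on the S–P leg.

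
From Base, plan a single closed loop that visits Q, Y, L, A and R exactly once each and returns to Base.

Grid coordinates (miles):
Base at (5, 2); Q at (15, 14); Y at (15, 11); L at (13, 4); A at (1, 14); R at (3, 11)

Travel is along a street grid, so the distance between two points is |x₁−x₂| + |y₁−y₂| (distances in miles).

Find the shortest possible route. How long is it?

There are 60 distinct closed tours to check (reversals are equivalent).
Base-Q-Y-L-A-R-Base: 22+3+9+22+5+11 = 72
Base-Q-Y-L-R-A-Base: 22+3+9+17+5+16 = 72
Base-Q-Y-A-L-R-Base: 22+3+17+22+17+11 = 92
Base-Q-Y-A-R-L-Base: 22+3+17+5+17+10 = 74
Base-Q-Y-R-L-A-Base: 22+3+12+17+22+16 = 92
Base-Q-Y-R-A-L-Base: 22+3+12+5+22+10 = 74
Base-Q-L-Y-A-R-Base: 22+12+9+17+5+11 = 76
Base-Q-L-Y-R-A-Base: 22+12+9+12+5+16 = 76
Base-Q-L-A-Y-R-Base: 22+12+22+17+12+11 = 96
Base-Q-L-A-R-Y-Base: 22+12+22+5+12+19 = 92
Base-Q-L-R-Y-A-Base: 22+12+17+12+17+16 = 96
Base-Q-L-R-A-Y-Base: 22+12+17+5+17+19 = 92
Base-Q-A-Y-L-R-Base: 22+14+17+9+17+11 = 90
Base-Q-A-Y-R-L-Base: 22+14+17+12+17+10 = 92
… (46 more)
Base-L-Y-Q-A-R-Base: 10+9+3+14+5+11 = 52  ← best
The minimum is 52.
One optimal route: Base → L → Y → Q → A → R → Base (or its reverse).

52 miles — the shortest possible round trip.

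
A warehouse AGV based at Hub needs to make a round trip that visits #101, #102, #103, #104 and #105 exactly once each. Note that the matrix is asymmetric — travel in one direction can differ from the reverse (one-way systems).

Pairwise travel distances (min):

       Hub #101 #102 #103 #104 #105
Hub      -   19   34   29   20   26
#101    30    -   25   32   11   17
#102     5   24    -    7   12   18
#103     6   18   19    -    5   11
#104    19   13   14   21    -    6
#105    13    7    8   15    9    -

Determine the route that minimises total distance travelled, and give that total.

Hub - #101 - #102 - #103 - #104 - #105 - Hub: 19+25+7+5+6+13 = 75
Hub - #101 - #102 - #103 - #105 - #104 - Hub: 19+25+7+11+9+19 = 90
Hub - #101 - #102 - #104 - #103 - #105 - Hub: 19+25+12+21+11+13 = 101
Hub - #101 - #102 - #104 - #105 - #103 - Hub: 19+25+12+6+15+6 = 83
Hub - #101 - #102 - #105 - #103 - #104 - Hub: 19+25+18+15+5+19 = 101
Hub - #101 - #102 - #105 - #104 - #103 - Hub: 19+25+18+9+21+6 = 98
Hub - #101 - #103 - #102 - #104 - #105 - Hub: 19+32+19+12+6+13 = 101
Hub - #101 - #103 - #102 - #105 - #104 - Hub: 19+32+19+18+9+19 = 116
Hub - #101 - #103 - #104 - #102 - #105 - Hub: 19+32+5+14+18+13 = 101
Hub - #101 - #103 - #104 - #105 - #102 - Hub: 19+32+5+6+8+5 = 75
Hub - #101 - #103 - #105 - #102 - #104 - Hub: 19+32+11+8+12+19 = 101
Hub - #101 - #103 - #105 - #104 - #102 - Hub: 19+32+11+9+14+5 = 90
Hub - #101 - #104 - #102 - #103 - #105 - Hub: 19+11+14+7+11+13 = 75
Hub - #101 - #104 - #102 - #105 - #103 - Hub: 19+11+14+18+15+6 = 83
… (106 more)
Hub - #101 - #104 - #105 - #102 - #103 - Hub: 19+11+6+8+7+6 = 57  ← best
The minimum is 57.
One optimal route: Hub → #101 → #104 → #105 → #102 → #103 → Hub.

57 min — the shortest possible round trip.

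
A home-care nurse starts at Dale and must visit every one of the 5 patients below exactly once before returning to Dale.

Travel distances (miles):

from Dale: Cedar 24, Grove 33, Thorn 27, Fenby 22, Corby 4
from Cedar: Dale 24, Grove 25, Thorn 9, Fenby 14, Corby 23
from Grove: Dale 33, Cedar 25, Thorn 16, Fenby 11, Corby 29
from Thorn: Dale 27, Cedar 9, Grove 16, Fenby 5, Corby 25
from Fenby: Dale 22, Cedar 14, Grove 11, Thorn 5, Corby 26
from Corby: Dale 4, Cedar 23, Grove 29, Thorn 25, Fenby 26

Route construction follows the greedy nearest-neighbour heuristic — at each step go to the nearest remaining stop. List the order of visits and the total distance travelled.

85 miles along Dale → Corby → Cedar → Thorn → Fenby → Grove → Dale.

At Dale the remaining stops are Corby 4, Fenby 22, Cedar 24, Thorn 27, Grove 33; go to Corby.
At Corby the remaining stops are Cedar 23, Thorn 25, Fenby 26, Grove 29; go to Cedar.
At Cedar the remaining stops are Thorn 9, Fenby 14, Grove 25; go to Thorn.
At Thorn the remaining stops are Fenby 5, Grove 16; go to Fenby.
At Fenby the remaining stops are Grove 11; go to Grove.
Return Grove→Dale: 33.
Total = 4 + 23 + 9 + 5 + 11 + 33 = 85.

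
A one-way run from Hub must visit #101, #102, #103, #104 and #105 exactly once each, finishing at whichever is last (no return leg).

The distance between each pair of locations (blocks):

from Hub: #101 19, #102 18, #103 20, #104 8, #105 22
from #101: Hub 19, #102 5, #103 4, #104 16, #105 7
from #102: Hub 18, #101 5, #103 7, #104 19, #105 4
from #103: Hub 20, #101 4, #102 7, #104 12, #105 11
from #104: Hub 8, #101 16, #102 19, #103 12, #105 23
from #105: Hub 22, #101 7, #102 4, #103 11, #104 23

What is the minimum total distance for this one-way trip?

There are 5! = 120 possible orderings.
Hub → #101 → #102 → #103 → #104 → #105: 19+5+7+12+23 = 66
Hub → #101 → #102 → #103 → #105 → #104: 19+5+7+11+23 = 65
Hub → #101 → #102 → #104 → #103 → #105: 19+5+19+12+11 = 66
Hub → #101 → #102 → #104 → #105 → #103: 19+5+19+23+11 = 77
Hub → #101 → #102 → #105 → #103 → #104: 19+5+4+11+12 = 51
Hub → #101 → #102 → #105 → #104 → #103: 19+5+4+23+12 = 63
Hub → #101 → #103 → #102 → #104 → #105: 19+4+7+19+23 = 72
Hub → #101 → #103 → #102 → #105 → #104: 19+4+7+4+23 = 57
Hub → #101 → #103 → #104 → #102 → #105: 19+4+12+19+4 = 58
Hub → #101 → #103 → #104 → #105 → #102: 19+4+12+23+4 = 62
Hub → #101 → #103 → #105 → #102 → #104: 19+4+11+4+19 = 57
Hub → #101 → #103 → #105 → #104 → #102: 19+4+11+23+19 = 76
Hub → #101 → #104 → #102 → #103 → #105: 19+16+19+7+11 = 72
Hub → #101 → #104 → #102 → #105 → #103: 19+16+19+4+11 = 69
… (106 more)
Hub → #104 → #103 → #101 → #102 → #105: 8+12+4+5+4 = 33  ← best
The minimum is 33.
One shortest path: Hub → #104 → #103 → #101 → #102 → #105.

33 blocks — the minimum one-way total.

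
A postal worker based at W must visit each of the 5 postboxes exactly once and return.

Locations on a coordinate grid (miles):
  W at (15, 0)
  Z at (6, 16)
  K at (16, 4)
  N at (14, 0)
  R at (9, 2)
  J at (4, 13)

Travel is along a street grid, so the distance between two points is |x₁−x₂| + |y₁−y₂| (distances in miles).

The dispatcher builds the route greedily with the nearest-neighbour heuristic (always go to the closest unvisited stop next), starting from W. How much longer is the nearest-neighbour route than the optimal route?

W: N=1, K=5, R=8, J=24, Z=25 ⇒ N
N: K=6, R=7, J=23, Z=24 ⇒ K
K: R=9, J=21, Z=22 ⇒ R
R: J=16, Z=17 ⇒ J
J: Z=5 ⇒ Z
NN route W → N → K → R → J → Z → W costs 62.
Optimal: W → K → Z → J → R → N → W costs 56 (by enumerating all 60 distinct tours).
Excess = 62 − 56 = 6.

6 miles longer than the optimal tour.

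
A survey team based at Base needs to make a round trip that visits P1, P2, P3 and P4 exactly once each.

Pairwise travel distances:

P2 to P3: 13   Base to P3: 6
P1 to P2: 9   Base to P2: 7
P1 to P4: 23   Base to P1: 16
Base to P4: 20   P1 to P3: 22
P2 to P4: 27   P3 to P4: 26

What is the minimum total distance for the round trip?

There are 12 distinct closed tours to check (reversals are equivalent).
Base→P1→P2→P3→P4→Base: 16+9+13+26+20 = 84
Base→P1→P2→P4→P3→Base: 16+9+27+26+6 = 84
Base→P1→P3→P2→P4→Base: 16+22+13+27+20 = 98
Base→P1→P3→P4→P2→Base: 16+22+26+27+7 = 98
Base→P1→P4→P2→P3→Base: 16+23+27+13+6 = 85
Base→P1→P4→P3→P2→Base: 16+23+26+13+7 = 85
Base→P2→P1→P3→P4→Base: 7+9+22+26+20 = 84
Base→P2→P1→P4→P3→Base: 7+9+23+26+6 = 71
Base→P2→P3→P1→P4→Base: 7+13+22+23+20 = 85
Base→P2→P4→P1→P3→Base: 7+27+23+22+6 = 85
Base→P3→P1→P2→P4→Base: 6+22+9+27+20 = 84
Base→P3→P2→P1→P4→Base: 6+13+9+23+20 = 71
The minimum is 71.
One optimal route: Base → P2 → P1 → P4 → P3 → Base (or its reverse).

71 — the shortest possible round trip.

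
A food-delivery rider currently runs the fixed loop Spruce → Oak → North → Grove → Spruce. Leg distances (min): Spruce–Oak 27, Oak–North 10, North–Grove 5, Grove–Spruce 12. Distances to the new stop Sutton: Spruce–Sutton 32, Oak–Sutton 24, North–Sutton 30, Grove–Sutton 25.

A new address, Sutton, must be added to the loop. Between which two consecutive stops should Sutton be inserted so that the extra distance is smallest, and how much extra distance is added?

+29 min — insert Sutton between Spruce and Oak.

Insertion cost between consecutive stops i–j is d(i,Sutton) + d(Sutton,j) − d(i,j):
  between Spruce and Oak: 32 + 24 − 27 = 29
  between Oak and North: 24 + 30 − 10 = 44
  between North and Grove: 30 + 25 − 5 = 50
  between Grove and Spruce: 25 + 32 − 12 = 45
Cheapest insertion is between Spruce and Oak, adding 29.
New total = 54 + 29 = 83.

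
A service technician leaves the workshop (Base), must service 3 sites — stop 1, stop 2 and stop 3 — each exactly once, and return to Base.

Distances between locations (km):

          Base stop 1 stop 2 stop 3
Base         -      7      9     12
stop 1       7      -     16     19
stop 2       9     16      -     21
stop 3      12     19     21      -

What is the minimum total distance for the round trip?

With 3 stops there are 3!/2 = 3 distinct round trips (a route and its reverse cost the same).
Base - stop 1 - stop 2 - stop 3 - Base: 7+16+21+12 = 56
Base - stop 1 - stop 3 - stop 2 - Base: 7+19+21+9 = 56
Base - stop 2 - stop 1 - stop 3 - Base: 9+16+19+12 = 56
The minimum is 56.
One optimal route: Base → stop 1 → stop 2 → stop 3 → Base (or its reverse).

Shortest round trip = 56 km.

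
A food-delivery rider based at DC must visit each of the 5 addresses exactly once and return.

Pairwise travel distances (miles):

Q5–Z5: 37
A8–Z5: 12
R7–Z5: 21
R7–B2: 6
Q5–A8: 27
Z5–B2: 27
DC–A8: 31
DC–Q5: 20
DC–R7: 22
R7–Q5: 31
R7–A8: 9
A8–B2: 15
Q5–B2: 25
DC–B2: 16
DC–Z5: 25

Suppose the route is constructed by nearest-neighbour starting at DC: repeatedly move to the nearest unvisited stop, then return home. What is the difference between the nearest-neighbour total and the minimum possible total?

From DC: B2=16, Q5=20, R7=22, Z5=25, A8=31 → choose B2 (16).
From B2: R7=6, A8=15, Q5=25, Z5=27 → choose R7 (6).
From R7: A8=9, Z5=21, Q5=31 → choose A8 (9).
From A8: Z5=12, Q5=27 → choose Z5 (12).
From Z5: Q5=37 → choose Q5 (37).
NN route DC → B2 → R7 → A8 → Z5 → Q5 → DC costs 100.
Optimal: DC → Q5 → B2 → R7 → A8 → Z5 → DC costs 97 (by enumerating all 60 distinct tours).
Excess = 100 − 97 = 3.

3 miles longer than the optimal tour.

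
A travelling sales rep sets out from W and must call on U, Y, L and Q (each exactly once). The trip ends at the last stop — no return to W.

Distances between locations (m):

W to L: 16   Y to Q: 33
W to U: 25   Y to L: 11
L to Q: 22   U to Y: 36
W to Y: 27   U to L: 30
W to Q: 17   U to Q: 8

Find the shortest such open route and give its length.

Minimum one-way distance = 66 m.

There are 4! = 24 possible orderings.
W→U→Y→L→Q: 25+36+11+22 = 94
W→U→Y→Q→L: 25+36+33+22 = 116
W→U→L→Y→Q: 25+30+11+33 = 99
W→U→L→Q→Y: 25+30+22+33 = 110
W→U→Q→Y→L: 25+8+33+11 = 77
W→U→Q→L→Y: 25+8+22+11 = 66
W→Y→U→L→Q: 27+36+30+22 = 115
W→Y→U→Q→L: 27+36+8+22 = 93
W→Y→L→U→Q: 27+11+30+8 = 76
W→Y→L→Q→U: 27+11+22+8 = 68
W→Y→Q→U→L: 27+33+8+30 = 98
W→Y→Q→L→U: 27+33+22+30 = 112
W→L→U→Y→Q: 16+30+36+33 = 115
W→L→U→Q→Y: 16+30+8+33 = 87
… (10 more)
The minimum is 66.
One shortest path: W → U → Q → L → Y.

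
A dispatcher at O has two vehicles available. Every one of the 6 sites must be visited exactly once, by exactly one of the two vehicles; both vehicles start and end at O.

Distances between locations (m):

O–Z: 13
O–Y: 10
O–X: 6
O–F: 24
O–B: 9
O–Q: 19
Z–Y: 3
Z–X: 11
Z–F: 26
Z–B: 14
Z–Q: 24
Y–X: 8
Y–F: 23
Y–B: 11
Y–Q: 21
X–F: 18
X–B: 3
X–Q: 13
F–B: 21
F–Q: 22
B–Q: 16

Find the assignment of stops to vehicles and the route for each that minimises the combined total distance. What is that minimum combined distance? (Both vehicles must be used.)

There are 2^5 − 1 = 31 ways to divide the 6 stops into two non-empty groups. For each, the best each vehicle can do is its own shortest tour through its group:
  {Z} + {Y, X, F, B, Q}: 26 + 80 = 106
  {Y} + {Z, X, F, B, Q}: 20 + 86 = 106
  {Z, Y} + {X, F, B, Q}: 26 + 71 = 97
  {X} + {Z, Y, F, B, Q}: 12 + 86 = 98
  {Z, X} + {Y, F, B, Q}: 30 + 80 = 110
  {Y, X} + {Z, F, B, Q}: 24 + 86 = 110
  … (31 splits in total)
Best: vehicle 1 O → Z → Y → O = 26; vehicle 2 O → X → F → Q → B → O = 71; combined 97.

Minimum combined distance: 97 m.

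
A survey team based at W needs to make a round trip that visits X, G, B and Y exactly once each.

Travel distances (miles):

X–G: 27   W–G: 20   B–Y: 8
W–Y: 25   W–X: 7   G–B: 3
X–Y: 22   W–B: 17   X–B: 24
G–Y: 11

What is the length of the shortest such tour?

There are 12 distinct closed tours to check (reversals are equivalent).
W-X-G-B-Y-W: 7+27+3+8+25 = 70
W-X-G-Y-B-W: 7+27+11+8+17 = 70
W-X-B-G-Y-W: 7+24+3+11+25 = 70
W-X-B-Y-G-W: 7+24+8+11+20 = 70
W-X-Y-G-B-W: 7+22+11+3+17 = 60
W-X-Y-B-G-W: 7+22+8+3+20 = 60
W-G-X-B-Y-W: 20+27+24+8+25 = 104
W-G-X-Y-B-W: 20+27+22+8+17 = 94
W-G-B-X-Y-W: 20+3+24+22+25 = 94
W-G-Y-X-B-W: 20+11+22+24+17 = 94
W-B-X-G-Y-W: 17+24+27+11+25 = 104
W-B-G-X-Y-W: 17+3+27+22+25 = 94
The minimum is 60.
One optimal route: W → X → Y → G → B → W (or its reverse).

60 miles — the shortest possible round trip.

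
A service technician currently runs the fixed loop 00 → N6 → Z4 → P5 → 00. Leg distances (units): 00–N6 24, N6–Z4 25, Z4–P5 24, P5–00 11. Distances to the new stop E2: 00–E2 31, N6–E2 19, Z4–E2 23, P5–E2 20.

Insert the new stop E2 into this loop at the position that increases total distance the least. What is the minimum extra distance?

Insertion cost between consecutive stops i–j is d(i,E2) + d(E2,j) − d(i,j):
  between 00 and N6: 31 + 19 − 24 = 26
  between N6 and Z4: 19 + 23 − 25 = 17
  between Z4 and P5: 23 + 20 − 24 = 19
  between P5 and 00: 20 + 31 − 11 = 40
Cheapest insertion is between N6 and Z4, adding 17.
New total = 84 + 17 = 101.

Minimum extra distance: 17, inserting E2 between N6 and Z4.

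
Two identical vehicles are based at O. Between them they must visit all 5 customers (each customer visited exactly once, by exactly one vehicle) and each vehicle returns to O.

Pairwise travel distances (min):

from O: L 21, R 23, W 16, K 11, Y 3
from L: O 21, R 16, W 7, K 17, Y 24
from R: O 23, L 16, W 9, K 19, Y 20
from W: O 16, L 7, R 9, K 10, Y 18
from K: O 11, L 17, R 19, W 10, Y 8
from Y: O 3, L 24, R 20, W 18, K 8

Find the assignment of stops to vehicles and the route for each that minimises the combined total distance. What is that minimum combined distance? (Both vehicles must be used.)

Minimum combined distance: 73 min.

There are 2^4 − 1 = 15 ways to divide the 5 stops into two non-empty groups. For each, the best each vehicle can do is its own shortest tour through its group:
  {L} + {R, W, K, Y}: 42 + 53 = 95
  {R} + {L, W, K, Y}: 46 + 49 = 95
  {L, R} + {W, K, Y}: 60 + 37 = 97
  {W} + {L, R, K, Y}: 32 + 67 = 99
  {L, W} + {R, K, Y}: 44 + 53 = 97
  {R, W} + {L, K, Y}: 48 + 49 = 97
  … (15 splits in total)
  {L, R, W, K} + {Y}: 67 + 6 = 73  ← best
Best: vehicle 1 O → L → R → W → K → O = 67; vehicle 2 O → Y → O = 6; combined 73.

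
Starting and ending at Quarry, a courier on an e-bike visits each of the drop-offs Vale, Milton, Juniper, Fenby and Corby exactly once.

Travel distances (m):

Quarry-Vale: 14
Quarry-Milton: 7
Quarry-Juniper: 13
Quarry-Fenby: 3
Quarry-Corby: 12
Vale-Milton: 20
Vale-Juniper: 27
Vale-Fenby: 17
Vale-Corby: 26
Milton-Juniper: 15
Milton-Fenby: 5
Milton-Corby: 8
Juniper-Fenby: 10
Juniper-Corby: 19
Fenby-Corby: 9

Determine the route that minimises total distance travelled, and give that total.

Quarry-Vale-Milton-Juniper-Fenby-Corby-Quarry: 14+20+15+10+9+12 = 80
Quarry-Vale-Milton-Juniper-Corby-Fenby-Quarry: 14+20+15+19+9+3 = 80
Quarry-Vale-Milton-Fenby-Juniper-Corby-Quarry: 14+20+5+10+19+12 = 80
Quarry-Vale-Milton-Fenby-Corby-Juniper-Quarry: 14+20+5+9+19+13 = 80
Quarry-Vale-Milton-Corby-Juniper-Fenby-Quarry: 14+20+8+19+10+3 = 74
Quarry-Vale-Milton-Corby-Fenby-Juniper-Quarry: 14+20+8+9+10+13 = 74
Quarry-Vale-Juniper-Milton-Fenby-Corby-Quarry: 14+27+15+5+9+12 = 82
Quarry-Vale-Juniper-Milton-Corby-Fenby-Quarry: 14+27+15+8+9+3 = 76
Quarry-Vale-Juniper-Fenby-Milton-Corby-Quarry: 14+27+10+5+8+12 = 76
Quarry-Vale-Juniper-Fenby-Corby-Milton-Quarry: 14+27+10+9+8+7 = 75
Quarry-Vale-Juniper-Corby-Milton-Fenby-Quarry: 14+27+19+8+5+3 = 76
Quarry-Vale-Juniper-Corby-Fenby-Milton-Quarry: 14+27+19+9+5+7 = 81
Quarry-Vale-Fenby-Milton-Juniper-Corby-Quarry: 14+17+5+15+19+12 = 82
Quarry-Vale-Fenby-Milton-Corby-Juniper-Quarry: 14+17+5+8+19+13 = 76
… (46 more)
The minimum is 74.
One optimal route: Quarry → Vale → Milton → Corby → Juniper → Fenby → Quarry (or its reverse).

Minimum total distance: 74 m.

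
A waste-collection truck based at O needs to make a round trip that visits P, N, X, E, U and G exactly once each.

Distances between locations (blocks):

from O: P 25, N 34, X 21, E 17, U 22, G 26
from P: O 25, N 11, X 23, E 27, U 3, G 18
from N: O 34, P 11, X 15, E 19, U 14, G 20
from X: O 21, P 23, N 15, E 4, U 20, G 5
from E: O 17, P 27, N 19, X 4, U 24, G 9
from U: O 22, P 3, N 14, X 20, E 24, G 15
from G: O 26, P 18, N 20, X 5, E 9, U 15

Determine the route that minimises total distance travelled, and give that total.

With 6 stops there are 6!/2 = 360 distinct round trips (a route and its reverse cost the same).
O-P-N-X-E-U-G-O: 25+11+15+4+24+15+26 = 120
O-P-N-X-E-G-U-O: 25+11+15+4+9+15+22 = 101
O-P-N-X-U-E-G-O: 25+11+15+20+24+9+26 = 130
O-P-N-X-U-G-E-O: 25+11+15+20+15+9+17 = 112
O-P-N-X-G-E-U-O: 25+11+15+5+9+24+22 = 111
O-P-N-X-G-U-E-O: 25+11+15+5+15+24+17 = 112
O-P-N-E-X-U-G-O: 25+11+19+4+20+15+26 = 120
O-P-N-E-X-G-U-O: 25+11+19+4+5+15+22 = 101
… (352 more)
O-E-X-G-N-P-U-O: 17+4+5+20+11+3+22 = 82  ← best
The minimum is 82.
One optimal route: O → E → X → G → N → P → U → O (or its reverse).

Minimum total distance: 82 blocks.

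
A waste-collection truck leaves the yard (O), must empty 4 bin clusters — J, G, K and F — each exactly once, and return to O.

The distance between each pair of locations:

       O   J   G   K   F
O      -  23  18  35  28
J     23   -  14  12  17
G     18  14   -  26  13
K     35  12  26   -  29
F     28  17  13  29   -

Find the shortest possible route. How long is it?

O→J→G→K→F→O: 23+14+26+29+28 = 120
O→J→G→F→K→O: 23+14+13+29+35 = 114
O→J→K→G→F→O: 23+12+26+13+28 = 102
O→J→K→F→G→O: 23+12+29+13+18 = 95
O→J→F→G→K→O: 23+17+13+26+35 = 114
O→J→F→K→G→O: 23+17+29+26+18 = 113
O→G→J→K→F→O: 18+14+12+29+28 = 101
O→G→J→F→K→O: 18+14+17+29+35 = 113
O→G→K→J→F→O: 18+26+12+17+28 = 101
O→G→F→J→K→O: 18+13+17+12+35 = 95
O→K→J→G→F→O: 35+12+14+13+28 = 102
O→K→G→J→F→O: 35+26+14+17+28 = 120
The minimum is 95.
One optimal route: O → J → K → F → G → O (or its reverse).

95 — the shortest possible round trip.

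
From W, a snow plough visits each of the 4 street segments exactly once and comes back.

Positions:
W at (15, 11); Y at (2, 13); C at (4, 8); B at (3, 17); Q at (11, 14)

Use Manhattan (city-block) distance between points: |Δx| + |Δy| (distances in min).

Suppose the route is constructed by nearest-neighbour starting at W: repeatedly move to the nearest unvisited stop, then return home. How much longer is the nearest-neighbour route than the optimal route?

From W: Q=7, C=14, Y=15, B=18 → choose Q (7).
From Q: Y=10, B=11, C=13 → choose Y (10).
From Y: B=5, C=7 → choose B (5).
From B: C=10 → choose C (10).
NN route W → Q → Y → B → C → W costs 46.
Optimal: W → C → Y → B → Q → W costs 44 (by enumerating all 12 distinct tours).
Excess = 46 − 44 = 2.

Excess over optimum: 2 min.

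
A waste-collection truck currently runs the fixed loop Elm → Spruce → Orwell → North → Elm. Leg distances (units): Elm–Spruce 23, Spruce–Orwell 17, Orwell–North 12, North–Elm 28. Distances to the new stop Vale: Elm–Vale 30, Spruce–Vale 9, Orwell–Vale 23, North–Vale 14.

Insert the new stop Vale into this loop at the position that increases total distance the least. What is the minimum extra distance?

Adding 15 by placing Vale on the Spruce–Orwell leg.

Insertion cost between consecutive stops i–j is d(i,Vale) + d(Vale,j) − d(i,j):
  between Elm and Spruce: 30 + 9 − 23 = 16
  between Spruce and Orwell: 9 + 23 − 17 = 15
  between Orwell and North: 23 + 14 − 12 = 25
  between North and Elm: 14 + 30 − 28 = 16
Cheapest insertion is between Spruce and Orwell, adding 15.
New total = 80 + 15 = 95.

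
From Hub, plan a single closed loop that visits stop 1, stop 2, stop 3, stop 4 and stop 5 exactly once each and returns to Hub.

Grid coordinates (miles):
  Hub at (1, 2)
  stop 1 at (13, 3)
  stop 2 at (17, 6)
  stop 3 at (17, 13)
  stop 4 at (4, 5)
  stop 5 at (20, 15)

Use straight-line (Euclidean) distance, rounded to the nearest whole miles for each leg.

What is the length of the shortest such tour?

Shortest round trip = 49 miles.

There are 60 distinct closed tours to check (reversals are equivalent).
Hub - stop 1 - stop 2 - stop 3 - stop 4 - stop 5 - Hub: 12+5+7+15+19+23 = 81
Hub - stop 1 - stop 2 - stop 3 - stop 5 - stop 4 - Hub: 12+5+7+4+19+4 = 51
Hub - stop 1 - stop 2 - stop 4 - stop 3 - stop 5 - Hub: 12+5+13+15+4+23 = 72
Hub - stop 1 - stop 2 - stop 4 - stop 5 - stop 3 - Hub: 12+5+13+19+4+19 = 72
Hub - stop 1 - stop 2 - stop 5 - stop 3 - stop 4 - Hub: 12+5+9+4+15+4 = 49
Hub - stop 1 - stop 2 - stop 5 - stop 4 - stop 3 - Hub: 12+5+9+19+15+19 = 79
Hub - stop 1 - stop 3 - stop 2 - stop 4 - stop 5 - Hub: 12+11+7+13+19+23 = 85
Hub - stop 1 - stop 3 - stop 2 - stop 5 - stop 4 - Hub: 12+11+7+9+19+4 = 62
Hub - stop 1 - stop 3 - stop 4 - stop 2 - stop 5 - Hub: 12+11+15+13+9+23 = 83
Hub - stop 1 - stop 3 - stop 4 - stop 5 - stop 2 - Hub: 12+11+15+19+9+16 = 82
Hub - stop 1 - stop 3 - stop 5 - stop 2 - stop 4 - Hub: 12+11+4+9+13+4 = 53
Hub - stop 1 - stop 3 - stop 5 - stop 4 - stop 2 - Hub: 12+11+4+19+13+16 = 75
Hub - stop 1 - stop 4 - stop 2 - stop 3 - stop 5 - Hub: 12+9+13+7+4+23 = 68
Hub - stop 1 - stop 4 - stop 2 - stop 5 - stop 3 - Hub: 12+9+13+9+4+19 = 66
… (46 more)
The minimum is 49.
One optimal route: Hub → stop 1 → stop 2 → stop 5 → stop 3 → stop 4 → Hub (or its reverse).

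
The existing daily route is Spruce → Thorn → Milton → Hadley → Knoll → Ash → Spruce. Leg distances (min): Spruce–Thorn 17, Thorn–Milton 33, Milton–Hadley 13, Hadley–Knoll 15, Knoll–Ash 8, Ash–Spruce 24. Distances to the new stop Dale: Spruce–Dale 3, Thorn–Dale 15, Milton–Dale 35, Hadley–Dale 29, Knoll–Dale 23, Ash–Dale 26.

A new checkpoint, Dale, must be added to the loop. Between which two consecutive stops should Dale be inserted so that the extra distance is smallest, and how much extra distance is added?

Insertion cost between consecutive stops i–j is d(i,Dale) + d(Dale,j) − d(i,j):
  between Spruce and Thorn: 3 + 15 − 17 = 1
  between Thorn and Milton: 15 + 35 − 33 = 17
  between Milton and Hadley: 35 + 29 − 13 = 51
  between Hadley and Knoll: 29 + 23 − 15 = 37
  between Knoll and Ash: 23 + 26 − 8 = 41
  between Ash and Spruce: 26 + 3 − 24 = 5
Cheapest insertion is between Spruce and Thorn, adding 1.
New total = 110 + 1 = 111.

Minimum extra distance: 1 min, inserting Dale between Spruce and Thorn.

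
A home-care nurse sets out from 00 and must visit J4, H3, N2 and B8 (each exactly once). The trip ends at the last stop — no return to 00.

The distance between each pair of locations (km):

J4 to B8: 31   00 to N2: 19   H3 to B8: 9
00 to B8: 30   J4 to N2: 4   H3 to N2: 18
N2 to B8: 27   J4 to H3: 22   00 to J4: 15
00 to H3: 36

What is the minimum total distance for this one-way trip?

46 km — the minimum one-way total.

There are 4! = 24 possible orderings.
00 → J4 → H3 → N2 → B8: 15+22+18+27 = 82
00 → J4 → H3 → B8 → N2: 15+22+9+27 = 73
00 → J4 → N2 → H3 → B8: 15+4+18+9 = 46
00 → J4 → N2 → B8 → H3: 15+4+27+9 = 55
00 → J4 → B8 → H3 → N2: 15+31+9+18 = 73
00 → J4 → B8 → N2 → H3: 15+31+27+18 = 91
00 → H3 → J4 → N2 → B8: 36+22+4+27 = 89
00 → H3 → J4 → B8 → N2: 36+22+31+27 = 116
00 → H3 → N2 → J4 → B8: 36+18+4+31 = 89
00 → H3 → N2 → B8 → J4: 36+18+27+31 = 112
00 → H3 → B8 → J4 → N2: 36+9+31+4 = 80
00 → H3 → B8 → N2 → J4: 36+9+27+4 = 76
00 → N2 → J4 → H3 → B8: 19+4+22+9 = 54
00 → N2 → J4 → B8 → H3: 19+4+31+9 = 63
… (10 more)
The minimum is 46.
One shortest path: 00 → J4 → N2 → H3 → B8.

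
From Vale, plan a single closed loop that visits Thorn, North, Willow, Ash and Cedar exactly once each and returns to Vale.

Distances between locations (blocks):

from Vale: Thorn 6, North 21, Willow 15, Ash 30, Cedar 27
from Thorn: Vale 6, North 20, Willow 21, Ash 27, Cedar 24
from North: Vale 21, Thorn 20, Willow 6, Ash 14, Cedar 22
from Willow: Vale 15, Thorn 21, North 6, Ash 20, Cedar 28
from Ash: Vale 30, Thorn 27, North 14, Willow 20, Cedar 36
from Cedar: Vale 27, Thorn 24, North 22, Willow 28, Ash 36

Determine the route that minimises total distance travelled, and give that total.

Minimum total distance: 101 blocks.

Vale → Thorn → North → Willow → Ash → Cedar → Vale: 6+20+6+20+36+27 = 115
Vale → Thorn → North → Willow → Cedar → Ash → Vale: 6+20+6+28+36+30 = 126
Vale → Thorn → North → Ash → Willow → Cedar → Vale: 6+20+14+20+28+27 = 115
Vale → Thorn → North → Ash → Cedar → Willow → Vale: 6+20+14+36+28+15 = 119
Vale → Thorn → North → Cedar → Willow → Ash → Vale: 6+20+22+28+20+30 = 126
Vale → Thorn → North → Cedar → Ash → Willow → Vale: 6+20+22+36+20+15 = 119
Vale → Thorn → Willow → North → Ash → Cedar → Vale: 6+21+6+14+36+27 = 110
Vale → Thorn → Willow → North → Cedar → Ash → Vale: 6+21+6+22+36+30 = 121
Vale → Thorn → Willow → Ash → North → Cedar → Vale: 6+21+20+14+22+27 = 110
Vale → Thorn → Willow → Ash → Cedar → North → Vale: 6+21+20+36+22+21 = 126
Vale → Thorn → Willow → Cedar → North → Ash → Vale: 6+21+28+22+14+30 = 121
Vale → Thorn → Willow → Cedar → Ash → North → Vale: 6+21+28+36+14+21 = 126
Vale → Thorn → Ash → North → Willow → Cedar → Vale: 6+27+14+6+28+27 = 108
Vale → Thorn → Ash → North → Cedar → Willow → Vale: 6+27+14+22+28+15 = 112
… (46 more)
Vale → Thorn → Cedar → North → Ash → Willow → Vale: 6+24+22+14+20+15 = 101  ← best
The minimum is 101.
One optimal route: Vale → Thorn → Cedar → North → Ash → Willow → Vale (or its reverse).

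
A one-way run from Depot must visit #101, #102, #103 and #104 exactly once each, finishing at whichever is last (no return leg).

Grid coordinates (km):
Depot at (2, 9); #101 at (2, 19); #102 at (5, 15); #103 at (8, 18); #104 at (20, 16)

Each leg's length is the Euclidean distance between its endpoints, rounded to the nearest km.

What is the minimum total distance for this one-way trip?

Shortest open route: 30 km.

There are 4! = 24 possible orderings.
Depot → #101 → #102 → #103 → #104: 10+5+4+12 = 31
Depot → #101 → #102 → #104 → #103: 10+5+15+12 = 42
Depot → #101 → #103 → #102 → #104: 10+6+4+15 = 35
Depot → #101 → #103 → #104 → #102: 10+6+12+15 = 43
Depot → #101 → #104 → #102 → #103: 10+18+15+4 = 47
Depot → #101 → #104 → #103 → #102: 10+18+12+4 = 44
Depot → #102 → #101 → #103 → #104: 7+5+6+12 = 30
Depot → #102 → #101 → #104 → #103: 7+5+18+12 = 42
Depot → #102 → #103 → #101 → #104: 7+4+6+18 = 35
Depot → #102 → #103 → #104 → #101: 7+4+12+18 = 41
Depot → #102 → #104 → #101 → #103: 7+15+18+6 = 46
Depot → #102 → #104 → #103 → #101: 7+15+12+6 = 40
Depot → #103 → #101 → #102 → #104: 11+6+5+15 = 37
Depot → #103 → #101 → #104 → #102: 11+6+18+15 = 50
… (10 more)
The minimum is 30.
One shortest path: Depot → #102 → #101 → #103 → #104.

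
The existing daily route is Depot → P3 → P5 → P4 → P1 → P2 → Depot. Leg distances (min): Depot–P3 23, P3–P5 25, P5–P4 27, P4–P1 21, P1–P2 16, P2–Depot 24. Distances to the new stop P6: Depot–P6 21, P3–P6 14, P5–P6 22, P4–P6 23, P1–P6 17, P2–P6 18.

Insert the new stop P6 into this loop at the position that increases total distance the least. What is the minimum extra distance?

Insertion cost between consecutive stops i–j is d(i,P6) + d(P6,j) − d(i,j):
  between Depot and P3: 21 + 14 − 23 = 12
  between P3 and P5: 14 + 22 − 25 = 11
  between P5 and P4: 22 + 23 − 27 = 18
  between P4 and P1: 23 + 17 − 21 = 19
  between P1 and P2: 17 + 18 − 16 = 19
  between P2 and Depot: 18 + 21 − 24 = 15
Cheapest insertion is between P3 and P5, adding 11.
New total = 136 + 11 = 147.

Minimum extra distance: 11 min, inserting P6 between P3 and P5.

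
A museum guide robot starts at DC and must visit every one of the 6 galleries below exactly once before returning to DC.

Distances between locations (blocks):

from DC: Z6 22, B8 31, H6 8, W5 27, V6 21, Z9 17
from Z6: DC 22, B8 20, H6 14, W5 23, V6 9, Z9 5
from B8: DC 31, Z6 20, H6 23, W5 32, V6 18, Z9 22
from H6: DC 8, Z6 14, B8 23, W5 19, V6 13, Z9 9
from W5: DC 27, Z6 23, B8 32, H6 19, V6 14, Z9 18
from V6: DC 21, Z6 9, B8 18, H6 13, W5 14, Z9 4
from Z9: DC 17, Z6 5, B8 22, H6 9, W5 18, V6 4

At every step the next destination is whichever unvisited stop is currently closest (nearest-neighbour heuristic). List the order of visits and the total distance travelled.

Total distance 109 blocks via the nearest-neighbour route DC → H6 → Z9 → V6 → Z6 → B8 → W5 → DC.

DC → [H6:8 / Z9:17 / V6:21 / Z6:22 / W5:27 / B8:31] → H6 (8)
H6 → [Z9:9 / V6:13 / Z6:14 / W5:19 / B8:23] → Z9 (9)
Z9 → [V6:4 / Z6:5 / W5:18 / B8:22] → V6 (4)
V6 → [Z6:9 / W5:14 / B8:18] → Z6 (9)
Z6 → [B8:20 / W5:23] → B8 (20)
B8 → [W5:32] → W5 (32)
Return W5→DC: 27.
Total = 8 + 9 + 4 + 9 + 20 + 32 + 27 = 109.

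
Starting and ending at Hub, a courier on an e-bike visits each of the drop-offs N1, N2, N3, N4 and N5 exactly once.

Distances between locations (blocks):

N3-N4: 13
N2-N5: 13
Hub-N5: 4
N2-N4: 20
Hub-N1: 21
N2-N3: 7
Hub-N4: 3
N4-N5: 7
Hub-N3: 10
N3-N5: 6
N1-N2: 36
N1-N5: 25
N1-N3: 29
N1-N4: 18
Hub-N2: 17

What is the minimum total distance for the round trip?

74 blocks — the shortest possible round trip.

Hub-N1-N2-N3-N4-N5-Hub: 21+36+7+13+7+4 = 88
Hub-N1-N2-N3-N5-N4-Hub: 21+36+7+6+7+3 = 80
Hub-N1-N2-N4-N3-N5-Hub: 21+36+20+13+6+4 = 100
Hub-N1-N2-N4-N5-N3-Hub: 21+36+20+7+6+10 = 100
Hub-N1-N2-N5-N3-N4-Hub: 21+36+13+6+13+3 = 92
Hub-N1-N2-N5-N4-N3-Hub: 21+36+13+7+13+10 = 100
Hub-N1-N3-N2-N4-N5-Hub: 21+29+7+20+7+4 = 88
Hub-N1-N3-N2-N5-N4-Hub: 21+29+7+13+7+3 = 80
Hub-N1-N3-N4-N2-N5-Hub: 21+29+13+20+13+4 = 100
Hub-N1-N3-N4-N5-N2-Hub: 21+29+13+7+13+17 = 100
Hub-N1-N3-N5-N2-N4-Hub: 21+29+6+13+20+3 = 92
Hub-N1-N3-N5-N4-N2-Hub: 21+29+6+7+20+17 = 100
Hub-N1-N4-N2-N3-N5-Hub: 21+18+20+7+6+4 = 76
Hub-N1-N4-N2-N5-N3-Hub: 21+18+20+13+6+10 = 88
… (46 more)
Hub-N4-N1-N2-N3-N5-Hub: 3+18+36+7+6+4 = 74  ← best
The minimum is 74.
One optimal route: Hub → N4 → N1 → N2 → N3 → N5 → Hub (or its reverse).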